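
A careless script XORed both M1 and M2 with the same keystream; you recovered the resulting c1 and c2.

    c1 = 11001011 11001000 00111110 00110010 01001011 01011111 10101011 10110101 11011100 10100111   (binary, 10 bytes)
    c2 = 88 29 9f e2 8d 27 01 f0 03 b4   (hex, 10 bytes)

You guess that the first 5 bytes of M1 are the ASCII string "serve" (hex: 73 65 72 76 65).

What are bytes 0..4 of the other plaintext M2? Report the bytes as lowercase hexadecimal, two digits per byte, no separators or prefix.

First, c1 ⊕ c2 = (M1 ⊕ K) ⊕ (M2 ⊕ K) = M1 ⊕ M2, so the key drops out. Then M2 = (M1 ⊕ M2) ⊕ M1 over the first 5 bytes.
byte 0: (cb ⊕ 88) ⊕ 73 = 43 ⊕ 73 = 30
byte 1: (c8 ⊕ 29) ⊕ 65 = e1 ⊕ 65 = 84
byte 2: (3e ⊕ 9f) ⊕ 72 = a1 ⊕ 72 = d3
byte 3: (32 ⊕ e2) ⊕ 76 = d0 ⊕ 76 = a6
byte 4: (4b ⊕ 8d) ⊕ 65 = c6 ⊕ 65 = a3

3084d3a6a3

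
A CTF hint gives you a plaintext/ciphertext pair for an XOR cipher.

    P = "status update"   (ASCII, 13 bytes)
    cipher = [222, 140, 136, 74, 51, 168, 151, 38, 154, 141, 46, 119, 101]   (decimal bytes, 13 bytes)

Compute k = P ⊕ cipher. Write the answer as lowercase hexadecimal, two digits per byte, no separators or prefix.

adf8e93e46dbb753eae94f0300

Since cipher = P ⊕ k, XORing both sides with P gives k = P ⊕ cipher.
byte 0: 115 XOR 222 = 173
byte 1: 116 XOR 140 = 248
byte 2:  97 XOR 136 = 233
byte 3: 116 XOR  74 =  62
byte 4: 117 XOR  51 =  70
byte 5: 115 XOR 168 = 219
byte 6:  32 XOR 151 = 183
byte 7: 117 XOR  38 =  83
byte 8: 112 XOR 154 = 234
byte 9: 100 XOR 141 = 233
byte 10:  97 XOR  46 =  79
byte 11: 116 XOR 119 =   3
byte 12: 101 XOR 101 =   0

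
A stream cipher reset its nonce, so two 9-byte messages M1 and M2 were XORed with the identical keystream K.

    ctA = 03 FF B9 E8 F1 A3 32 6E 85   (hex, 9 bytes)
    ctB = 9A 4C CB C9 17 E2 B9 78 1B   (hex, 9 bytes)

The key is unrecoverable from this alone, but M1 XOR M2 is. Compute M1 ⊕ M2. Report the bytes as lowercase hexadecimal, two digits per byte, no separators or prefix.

99b37221e6418b169e

ctA ⊕ ctB = (M1 ⊕ K) ⊕ (M2 ⊕ K) = M1 ⊕ M2 — the shared key cancels under XOR.
03 ⊕ 9a = 99
ff ⊕ 4c = b3
b9 ⊕ cb = 72
e8 ⊕ c9 = 21
f1 ⊕ 17 = e6
a3 ⊕ e2 = 41
32 ⊕ b9 = 8b
6e ⊕ 78 = 16
85 ⊕ 1b = 9e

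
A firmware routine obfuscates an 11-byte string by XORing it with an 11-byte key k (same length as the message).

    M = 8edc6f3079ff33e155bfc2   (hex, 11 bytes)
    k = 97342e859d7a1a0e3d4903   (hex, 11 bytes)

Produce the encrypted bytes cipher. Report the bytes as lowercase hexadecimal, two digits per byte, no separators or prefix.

8e xor 97 = 19
dc xor 34 = e8
6f xor 2e = 41
30 xor 85 = b5
79 xor 9d = e4
ff xor 7a = 85
33 xor 1a = 29
e1 xor 0e = ef
55 xor 3d = 68
bf xor 49 = f6
c2 xor 03 = c1

19e841b5e48529ef68f6c1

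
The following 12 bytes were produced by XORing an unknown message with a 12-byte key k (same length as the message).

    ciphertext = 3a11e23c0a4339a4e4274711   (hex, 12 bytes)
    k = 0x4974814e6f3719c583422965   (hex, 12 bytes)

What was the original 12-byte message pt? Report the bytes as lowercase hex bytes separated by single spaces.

73 65 63 72 65 74 20 61 67 65 6e 74

byte 0: 3a ^ 49 = 73
byte 1: 11 ^ 74 = 65
byte 2: e2 ^ 81 = 63
byte 3: 3c ^ 4e = 72
byte 4: 0a ^ 6f = 65
byte 5: 43 ^ 37 = 74
byte 6: 39 ^ 19 = 20
byte 7: a4 ^ c5 = 61
byte 8: e4 ^ 83 = 67
byte 9: 27 ^ 42 = 65
byte 10: 47 ^ 29 = 6e
byte 11: 11 ^ 65 = 74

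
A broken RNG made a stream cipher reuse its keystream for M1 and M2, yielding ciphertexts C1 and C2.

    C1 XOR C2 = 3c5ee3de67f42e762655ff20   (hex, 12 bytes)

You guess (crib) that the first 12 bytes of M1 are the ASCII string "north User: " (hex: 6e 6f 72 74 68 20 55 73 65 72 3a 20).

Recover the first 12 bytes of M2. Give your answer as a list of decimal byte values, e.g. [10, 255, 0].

Since C1 ⊕ C2 = M1 ⊕ M2, XORing with the guessed M1 bytes yields the corresponding M2 bytes: M2 = (C1 ⊕ C2) ⊕ M1.
3c XOR 6e = 52
5e XOR 6f = 31
e3 XOR 72 = 91
de XOR 74 = aa
67 XOR 68 = 0f
f4 XOR 20 = d4
2e XOR 55 = 7b
76 XOR 73 = 05
26 XOR 65 = 43
55 XOR 72 = 27
ff XOR 3a = c5
20 XOR 20 = 00

[82, 49, 145, 170, 15, 212, 123, 5, 67, 39, 197, 0]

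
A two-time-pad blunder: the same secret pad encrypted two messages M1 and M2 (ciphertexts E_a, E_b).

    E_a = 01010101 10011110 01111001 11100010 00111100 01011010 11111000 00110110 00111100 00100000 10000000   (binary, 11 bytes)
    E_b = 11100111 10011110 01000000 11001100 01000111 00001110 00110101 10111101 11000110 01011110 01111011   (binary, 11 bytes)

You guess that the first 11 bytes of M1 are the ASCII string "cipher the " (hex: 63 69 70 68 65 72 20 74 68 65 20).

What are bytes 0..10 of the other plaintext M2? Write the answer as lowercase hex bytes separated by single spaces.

First, E_a ⊕ E_b = (M1 ⊕ K) ⊕ (M2 ⊕ K) = M1 ⊕ M2, so the key drops out. Then M2 = (M1 ⊕ M2) ⊕ M1 over the first 11 bytes.
byte 0: (55 xor e7) xor 63 = b2 xor 63 = d1
byte 1: (9e xor 9e) xor 69 = 00 xor 69 = 69
byte 2: (79 xor 40) xor 70 = 39 xor 70 = 49
byte 3: (e2 xor cc) xor 68 = 2e xor 68 = 46
byte 4: (3c xor 47) xor 65 = 7b xor 65 = 1e
byte 5: (5a xor 0e) xor 72 = 54 xor 72 = 26
byte 6: (f8 xor 35) xor 20 = cd xor 20 = ed
byte 7: (36 xor bd) xor 74 = 8b xor 74 = ff
byte 8: (3c xor c6) xor 68 = fa xor 68 = 92
byte 9: (20 xor 5e) xor 65 = 7e xor 65 = 1b
byte 10: (80 xor 7b) xor 20 = fb xor 20 = db

d1 69 49 46 1e 26 ed ff 92 1b db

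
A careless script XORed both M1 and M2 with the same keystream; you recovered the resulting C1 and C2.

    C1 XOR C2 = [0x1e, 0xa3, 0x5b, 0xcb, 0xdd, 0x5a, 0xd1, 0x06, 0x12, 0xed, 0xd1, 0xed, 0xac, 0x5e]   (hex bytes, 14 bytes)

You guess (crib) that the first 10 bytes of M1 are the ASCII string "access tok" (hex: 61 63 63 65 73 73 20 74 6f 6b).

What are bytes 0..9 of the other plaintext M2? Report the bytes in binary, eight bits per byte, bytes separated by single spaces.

01111111 11000000 00111000 10101110 10101110 00101001 11110001 01110010 01111101 10000110

Since C1 ⊕ C2 = M1 ⊕ M2, XORing with the guessed M1 bytes yields the corresponding M2 bytes: M2 = (C1 ⊕ C2) ⊕ M1.
1e XOR 61 = 7f
a3 XOR 63 = c0
5b XOR 63 = 38
cb XOR 65 = ae
dd XOR 73 = ae
5a XOR 73 = 29
d1 XOR 20 = f1
06 XOR 74 = 72
12 XOR 6f = 7d
ed XOR 6b = 86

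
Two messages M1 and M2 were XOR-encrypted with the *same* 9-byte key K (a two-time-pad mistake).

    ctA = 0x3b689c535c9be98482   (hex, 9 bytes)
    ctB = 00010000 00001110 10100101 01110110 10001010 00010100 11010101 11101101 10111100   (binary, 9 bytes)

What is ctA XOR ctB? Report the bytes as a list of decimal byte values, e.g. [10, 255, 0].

ctA ⊕ ctB = (M1 ⊕ K) ⊕ (M2 ⊕ K) = M1 ⊕ M2 — the shared key cancels under XOR.
byte 0: 00111011 ⊕ 00010000 = 00101011
byte 1: 01101000 ⊕ 00001110 = 01100110
byte 2: 10011100 ⊕ 10100101 = 00111001
byte 3: 01010011 ⊕ 01110110 = 00100101
byte 4: 01011100 ⊕ 10001010 = 11010110
byte 5: 10011011 ⊕ 00010100 = 10001111
byte 6: 11101001 ⊕ 11010101 = 00111100
byte 7: 10000100 ⊕ 11101101 = 01101001
byte 8: 10000010 ⊕ 10111100 = 00111110

[43, 102, 57, 37, 214, 143, 60, 105, 62]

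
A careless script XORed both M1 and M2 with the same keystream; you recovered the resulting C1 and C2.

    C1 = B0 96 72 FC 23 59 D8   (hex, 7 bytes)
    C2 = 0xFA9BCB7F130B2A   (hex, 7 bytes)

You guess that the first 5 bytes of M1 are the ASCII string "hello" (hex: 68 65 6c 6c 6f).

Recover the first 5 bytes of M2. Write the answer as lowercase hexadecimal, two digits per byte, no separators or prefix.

2268d5ef5f

First, C1 ⊕ C2 = (M1 ⊕ K) ⊕ (M2 ⊕ K) = M1 ⊕ M2, so the key drops out. Then M2 = (M1 ⊕ M2) ⊕ M1 over the first 5 bytes.
byte 0: (b0 ⊕ fa) ⊕ 68 = 4a ⊕ 68 = 22
byte 1: (96 ⊕ 9b) ⊕ 65 = 0d ⊕ 65 = 68
byte 2: (72 ⊕ cb) ⊕ 6c = b9 ⊕ 6c = d5
byte 3: (fc ⊕ 7f) ⊕ 6c = 83 ⊕ 6c = ef
byte 4: (23 ⊕ 13) ⊕ 6f = 30 ⊕ 6f = 5f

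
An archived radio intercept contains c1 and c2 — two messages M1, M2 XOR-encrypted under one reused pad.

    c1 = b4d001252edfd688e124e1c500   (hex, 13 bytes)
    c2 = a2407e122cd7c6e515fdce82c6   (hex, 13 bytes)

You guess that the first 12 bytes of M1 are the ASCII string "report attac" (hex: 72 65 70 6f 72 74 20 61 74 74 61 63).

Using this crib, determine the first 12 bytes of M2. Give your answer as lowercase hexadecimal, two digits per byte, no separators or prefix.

64f50f58707c300c80ad4e24

First, c1 ⊕ c2 = (M1 ⊕ K) ⊕ (M2 ⊕ K) = M1 ⊕ M2, so the key drops out. Then M2 = (M1 ⊕ M2) ⊕ M1 over the first 12 bytes.
byte 0: (b4 xor a2) xor 72 = 16 xor 72 = 64
byte 1: (d0 xor 40) xor 65 = 90 xor 65 = f5
byte 2: (01 xor 7e) xor 70 = 7f xor 70 = 0f
byte 3: (25 xor 12) xor 6f = 37 xor 6f = 58
byte 4: (2e xor 2c) xor 72 = 02 xor 72 = 70
byte 5: (df xor d7) xor 74 = 08 xor 74 = 7c
byte 6: (d6 xor c6) xor 20 = 10 xor 20 = 30
byte 7: (88 xor e5) xor 61 = 6d xor 61 = 0c
byte 8: (e1 xor 15) xor 74 = f4 xor 74 = 80
byte 9: (24 xor fd) xor 74 = d9 xor 74 = ad
byte 10: (e1 xor ce) xor 61 = 2f xor 61 = 4e
byte 11: (c5 xor 82) xor 63 = 47 xor 63 = 24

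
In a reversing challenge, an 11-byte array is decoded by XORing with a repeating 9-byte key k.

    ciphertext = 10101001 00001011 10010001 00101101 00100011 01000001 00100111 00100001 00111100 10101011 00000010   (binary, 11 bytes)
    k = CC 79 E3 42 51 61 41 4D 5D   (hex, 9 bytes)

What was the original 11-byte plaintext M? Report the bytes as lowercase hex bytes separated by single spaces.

65 72 72 6f 72 20 66 6c 61 67 7b

The 9-byte key repeats, so the effective keystream is cc 79 e3 42 51 61 41 4d 5d cc 79.
byte 0: 169 ⊕ 204 = 101
byte 1:  11 ⊕ 121 = 114
byte 2: 145 ⊕ 227 = 114
byte 3:  45 ⊕  66 = 111
byte 4:  35 ⊕  81 = 114
byte 5:  65 ⊕  97 =  32
byte 6:  39 ⊕  65 = 102
byte 7:  33 ⊕  77 = 108
byte 8:  60 ⊕  93 =  97
byte 9: 171 ⊕ 204 = 103
byte 10:   2 ⊕ 121 = 123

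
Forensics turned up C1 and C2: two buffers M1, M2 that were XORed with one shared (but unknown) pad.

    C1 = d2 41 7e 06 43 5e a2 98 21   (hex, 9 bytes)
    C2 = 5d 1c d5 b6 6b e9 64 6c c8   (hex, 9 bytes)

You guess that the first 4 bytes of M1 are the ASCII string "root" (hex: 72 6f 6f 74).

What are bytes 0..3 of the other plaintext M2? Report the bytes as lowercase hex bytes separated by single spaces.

fd 32 c4 c4

First, C1 ⊕ C2 = (M1 ⊕ K) ⊕ (M2 ⊕ K) = M1 ⊕ M2, so the key drops out. Then M2 = (M1 ⊕ M2) ⊕ M1 over the first 4 bytes.
byte 0: (d2 ⊕ 5d) ⊕ 72 = 8f ⊕ 72 = fd
byte 1: (41 ⊕ 1c) ⊕ 6f = 5d ⊕ 6f = 32
byte 2: (7e ⊕ d5) ⊕ 6f = ab ⊕ 6f = c4
byte 3: (06 ⊕ b6) ⊕ 74 = b0 ⊕ 74 = c4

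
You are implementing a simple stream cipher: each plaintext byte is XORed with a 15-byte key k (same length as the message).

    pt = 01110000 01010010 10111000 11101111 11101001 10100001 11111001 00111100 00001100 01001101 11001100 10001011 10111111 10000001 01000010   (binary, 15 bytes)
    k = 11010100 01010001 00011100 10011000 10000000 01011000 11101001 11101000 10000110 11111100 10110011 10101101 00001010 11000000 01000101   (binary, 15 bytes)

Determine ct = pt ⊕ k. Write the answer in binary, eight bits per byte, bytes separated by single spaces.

10100100 00000011 10100100 01110111 01101001 11111001 00010000 11010100 10001010 10110001 01111111 00100110 10110101 01000001 00000111

01110000 xor 11010100 = 10100100
01010010 xor 01010001 = 00000011
10111000 xor 00011100 = 10100100
11101111 xor 10011000 = 01110111
11101001 xor 10000000 = 01101001
10100001 xor 01011000 = 11111001
11111001 xor 11101001 = 00010000
00111100 xor 11101000 = 11010100
00001100 xor 10000110 = 10001010
01001101 xor 11111100 = 10110001
11001100 xor 10110011 = 01111111
10001011 xor 10101101 = 00100110
10111111 xor 00001010 = 10110101
10000001 xor 11000000 = 01000001
01000010 xor 01000101 = 00000111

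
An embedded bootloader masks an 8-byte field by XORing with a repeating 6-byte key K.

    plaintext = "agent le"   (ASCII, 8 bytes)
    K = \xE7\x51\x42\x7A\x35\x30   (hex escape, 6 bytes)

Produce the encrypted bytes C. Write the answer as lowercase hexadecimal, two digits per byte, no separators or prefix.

The 6-byte key repeats, so the effective keystream is e7 51 42 7a 35 30 e7 51.
byte 0: 61 ⊕ e7 = 86
byte 1: 67 ⊕ 51 = 36
byte 2: 65 ⊕ 42 = 27
byte 3: 6e ⊕ 7a = 14
byte 4: 74 ⊕ 35 = 41
byte 5: 20 ⊕ 30 = 10
byte 6: 6c ⊕ e7 = 8b
byte 7: 65 ⊕ 51 = 34

8636271441108b34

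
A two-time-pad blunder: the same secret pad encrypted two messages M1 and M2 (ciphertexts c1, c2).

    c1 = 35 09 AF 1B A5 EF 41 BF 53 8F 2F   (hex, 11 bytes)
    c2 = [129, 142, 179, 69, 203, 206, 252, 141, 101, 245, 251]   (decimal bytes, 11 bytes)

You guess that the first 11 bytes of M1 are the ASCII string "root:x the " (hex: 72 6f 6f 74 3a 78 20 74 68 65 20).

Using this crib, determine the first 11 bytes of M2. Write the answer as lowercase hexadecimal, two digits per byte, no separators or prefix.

c6e8732a54599d465e1ff4

First, c1 ⊕ c2 = (M1 ⊕ K) ⊕ (M2 ⊕ K) = M1 ⊕ M2, so the key drops out. Then M2 = (M1 ⊕ M2) ⊕ M1 over the first 11 bytes.
byte 0: (35 xor 81) xor 72 = b4 xor 72 = c6
byte 1: (09 xor 8e) xor 6f = 87 xor 6f = e8
byte 2: (af xor b3) xor 6f = 1c xor 6f = 73
byte 3: (1b xor 45) xor 74 = 5e xor 74 = 2a
byte 4: (a5 xor cb) xor 3a = 6e xor 3a = 54
byte 5: (ef xor ce) xor 78 = 21 xor 78 = 59
byte 6: (41 xor fc) xor 20 = bd xor 20 = 9d
byte 7: (bf xor 8d) xor 74 = 32 xor 74 = 46
byte 8: (53 xor 65) xor 68 = 36 xor 68 = 5e
byte 9: (8f xor f5) xor 65 = 7a xor 65 = 1f
byte 10: (2f xor fb) xor 20 = d4 xor 20 = f4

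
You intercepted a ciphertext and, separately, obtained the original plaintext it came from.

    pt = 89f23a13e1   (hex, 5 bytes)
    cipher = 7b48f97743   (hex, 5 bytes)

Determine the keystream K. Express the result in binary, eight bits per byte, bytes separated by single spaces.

Since cipher = pt ⊕ K, XORing both sides with pt gives K = pt ⊕ cipher.
byte 0: 89 xor 7b = f2
byte 1: f2 xor 48 = ba
byte 2: 3a xor f9 = c3
byte 3: 13 xor 77 = 64
byte 4: e1 xor 43 = a2

11110010 10111010 11000011 01100100 10100010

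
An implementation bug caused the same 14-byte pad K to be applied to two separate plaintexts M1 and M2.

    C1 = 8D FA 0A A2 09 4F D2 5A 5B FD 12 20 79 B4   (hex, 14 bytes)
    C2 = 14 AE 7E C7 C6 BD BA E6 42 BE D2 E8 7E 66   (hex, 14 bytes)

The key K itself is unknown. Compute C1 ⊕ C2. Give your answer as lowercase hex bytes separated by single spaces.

99 54 74 65 cf f2 68 bc 19 43 c0 c8 07 d2

C1 ⊕ C2 = (M1 ⊕ K) ⊕ (M2 ⊕ K) = M1 ⊕ M2 — the shared key cancels under XOR.
byte 0: 8d ⊕ 14 = 99
byte 1: fa ⊕ ae = 54
byte 2: 0a ⊕ 7e = 74
byte 3: a2 ⊕ c7 = 65
byte 4: 09 ⊕ c6 = cf
byte 5: 4f ⊕ bd = f2
byte 6: d2 ⊕ ba = 68
byte 7: 5a ⊕ e6 = bc
byte 8: 5b ⊕ 42 = 19
byte 9: fd ⊕ be = 43
byte 10: 12 ⊕ d2 = c0
byte 11: 20 ⊕ e8 = c8
byte 12: 79 ⊕ 7e = 07
byte 13: b4 ⊕ 66 = d2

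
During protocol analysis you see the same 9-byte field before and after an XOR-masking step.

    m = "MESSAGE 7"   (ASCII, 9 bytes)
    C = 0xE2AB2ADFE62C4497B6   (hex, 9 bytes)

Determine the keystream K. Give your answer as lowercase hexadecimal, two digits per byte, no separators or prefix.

afee798ca76b01b781

Since C = m ⊕ K, XORing both sides with m gives K = m ⊕ C.
 77 xor 226 = 175
 69 xor 171 = 238
 83 xor  42 = 121
 83 xor 223 = 140
 65 xor 230 = 167
 71 xor  44 = 107
 69 xor  68 =   1
 32 xor 151 = 183
 55 xor 182 = 129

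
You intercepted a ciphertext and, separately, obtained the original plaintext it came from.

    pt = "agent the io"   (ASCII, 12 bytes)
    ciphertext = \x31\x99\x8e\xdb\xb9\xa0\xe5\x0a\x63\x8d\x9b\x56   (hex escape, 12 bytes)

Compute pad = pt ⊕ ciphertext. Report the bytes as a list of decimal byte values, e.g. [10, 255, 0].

Since ciphertext = pt ⊕ pad, XORing both sides with pt gives pad = pt ⊕ ciphertext.
 97 ^  49 =  80
103 ^ 153 = 254
101 ^ 142 = 235
110 ^ 219 = 181
116 ^ 185 = 205
 32 ^ 160 = 128
116 ^ 229 = 145
104 ^  10 =  98
101 ^  99 =   6
 32 ^ 141 = 173
105 ^ 155 = 242
111 ^  86 =  57

[80, 254, 235, 181, 205, 128, 145, 98, 6, 173, 242, 57]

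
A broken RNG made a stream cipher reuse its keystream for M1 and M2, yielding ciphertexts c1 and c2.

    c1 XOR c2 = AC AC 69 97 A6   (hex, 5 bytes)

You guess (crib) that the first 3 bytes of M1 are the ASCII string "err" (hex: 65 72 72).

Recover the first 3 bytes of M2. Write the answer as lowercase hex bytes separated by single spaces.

c9 de 1b

Since c1 ⊕ c2 = M1 ⊕ M2, XORing with the guessed M1 bytes yields the corresponding M2 bytes: M2 = (c1 ⊕ c2) ⊕ M1.
ac XOR 65 = c9
ac XOR 72 = de
69 XOR 72 = 1b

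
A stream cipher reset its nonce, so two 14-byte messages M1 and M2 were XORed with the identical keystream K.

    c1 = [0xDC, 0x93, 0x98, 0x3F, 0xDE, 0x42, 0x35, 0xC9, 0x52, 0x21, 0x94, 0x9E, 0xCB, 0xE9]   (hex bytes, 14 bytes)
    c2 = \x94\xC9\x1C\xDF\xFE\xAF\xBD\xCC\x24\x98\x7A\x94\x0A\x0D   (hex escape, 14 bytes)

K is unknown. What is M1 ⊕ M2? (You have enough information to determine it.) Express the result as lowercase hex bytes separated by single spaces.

48 5a 84 e0 20 ed 88 05 76 b9 ee 0a c1 e4

c1 ⊕ c2 = (M1 ⊕ K) ⊕ (M2 ⊕ K) = M1 ⊕ M2 — the shared key cancels under XOR.
11011100 ⊕ 10010100 = 01001000
10010011 ⊕ 11001001 = 01011010
10011000 ⊕ 00011100 = 10000100
00111111 ⊕ 11011111 = 11100000
11011110 ⊕ 11111110 = 00100000
01000010 ⊕ 10101111 = 11101101
00110101 ⊕ 10111101 = 10001000
11001001 ⊕ 11001100 = 00000101
01010010 ⊕ 00100100 = 01110110
00100001 ⊕ 10011000 = 10111001
10010100 ⊕ 01111010 = 11101110
10011110 ⊕ 10010100 = 00001010
11001011 ⊕ 00001010 = 11000001
11101001 ⊕ 00001101 = 11100100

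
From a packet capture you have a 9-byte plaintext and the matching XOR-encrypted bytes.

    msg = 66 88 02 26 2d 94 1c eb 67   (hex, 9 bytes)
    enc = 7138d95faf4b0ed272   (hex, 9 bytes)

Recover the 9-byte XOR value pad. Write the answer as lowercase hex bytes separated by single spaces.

Since enc = msg ⊕ pad, XORing both sides with msg gives pad = msg ⊕ enc.
byte 0: 01100110 xor 01110001 = 00010111
byte 1: 10001000 xor 00111000 = 10110000
byte 2: 00000010 xor 11011001 = 11011011
byte 3: 00100110 xor 01011111 = 01111001
byte 4: 00101101 xor 10101111 = 10000010
byte 5: 10010100 xor 01001011 = 11011111
byte 6: 00011100 xor 00001110 = 00010010
byte 7: 11101011 xor 11010010 = 00111001
byte 8: 01100111 xor 01110010 = 00010101

17 b0 db 79 82 df 12 39 15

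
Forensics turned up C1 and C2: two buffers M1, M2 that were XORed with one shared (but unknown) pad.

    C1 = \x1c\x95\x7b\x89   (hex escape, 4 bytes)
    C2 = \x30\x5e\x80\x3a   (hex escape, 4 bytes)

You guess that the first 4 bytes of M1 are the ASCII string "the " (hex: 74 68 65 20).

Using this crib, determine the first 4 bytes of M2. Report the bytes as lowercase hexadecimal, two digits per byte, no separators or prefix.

58a39e93

First, C1 ⊕ C2 = (M1 ⊕ K) ⊕ (M2 ⊕ K) = M1 ⊕ M2, so the key drops out. Then M2 = (M1 ⊕ M2) ⊕ M1 over the first 4 bytes.
byte 0: (1c ^ 30) ^ 74 = 2c ^ 74 = 58
byte 1: (95 ^ 5e) ^ 68 = cb ^ 68 = a3
byte 2: (7b ^ 80) ^ 65 = fb ^ 65 = 9e
byte 3: (89 ^ 3a) ^ 20 = b3 ^ 20 = 93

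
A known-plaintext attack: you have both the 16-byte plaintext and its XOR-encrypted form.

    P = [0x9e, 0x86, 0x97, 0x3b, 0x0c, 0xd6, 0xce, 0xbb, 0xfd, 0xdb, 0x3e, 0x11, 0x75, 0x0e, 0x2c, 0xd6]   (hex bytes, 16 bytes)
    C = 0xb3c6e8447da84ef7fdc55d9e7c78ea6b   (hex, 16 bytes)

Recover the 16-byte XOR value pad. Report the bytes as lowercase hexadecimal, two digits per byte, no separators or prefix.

Since C = P ⊕ pad, XORing both sides with P gives pad = P ⊕ C.
9e ⊕ b3 = 2d
86 ⊕ c6 = 40
97 ⊕ e8 = 7f
3b ⊕ 44 = 7f
0c ⊕ 7d = 71
d6 ⊕ a8 = 7e
ce ⊕ 4e = 80
bb ⊕ f7 = 4c
fd ⊕ fd = 00
db ⊕ c5 = 1e
3e ⊕ 5d = 63
11 ⊕ 9e = 8f
75 ⊕ 7c = 09
0e ⊕ 78 = 76
2c ⊕ ea = c6
d6 ⊕ 6b = bd

2d407f7f717e804c001e638f0976c6bd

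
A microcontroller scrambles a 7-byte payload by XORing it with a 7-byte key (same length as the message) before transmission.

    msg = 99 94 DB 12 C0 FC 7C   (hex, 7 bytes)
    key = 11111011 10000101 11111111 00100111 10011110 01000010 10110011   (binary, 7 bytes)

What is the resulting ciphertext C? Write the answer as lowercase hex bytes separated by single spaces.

XOR is its own inverse, so applying the key byte-wise gives the result directly.
byte 0: 10011001 ⊕ 11111011 = 01100010
byte 1: 10010100 ⊕ 10000101 = 00010001
byte 2: 11011011 ⊕ 11111111 = 00100100
byte 3: 00010010 ⊕ 00100111 = 00110101
byte 4: 11000000 ⊕ 10011110 = 01011110
byte 5: 11111100 ⊕ 01000010 = 10111110
byte 6: 01111100 ⊕ 10110011 = 11001111

62 11 24 35 5e be cf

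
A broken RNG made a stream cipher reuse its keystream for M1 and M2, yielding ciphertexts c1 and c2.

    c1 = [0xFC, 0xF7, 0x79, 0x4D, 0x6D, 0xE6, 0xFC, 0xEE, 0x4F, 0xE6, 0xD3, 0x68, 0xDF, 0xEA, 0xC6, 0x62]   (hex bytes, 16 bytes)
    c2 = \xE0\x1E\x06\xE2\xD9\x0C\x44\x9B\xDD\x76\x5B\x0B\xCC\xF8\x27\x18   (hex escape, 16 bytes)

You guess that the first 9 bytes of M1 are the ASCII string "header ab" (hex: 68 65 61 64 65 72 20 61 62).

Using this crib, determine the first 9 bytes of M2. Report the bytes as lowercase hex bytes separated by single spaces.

First, c1 ⊕ c2 = (M1 ⊕ K) ⊕ (M2 ⊕ K) = M1 ⊕ M2, so the key drops out. Then M2 = (M1 ⊕ M2) ⊕ M1 over the first 9 bytes.
byte 0: (fc xor e0) xor 68 = 1c xor 68 = 74
byte 1: (f7 xor 1e) xor 65 = e9 xor 65 = 8c
byte 2: (79 xor 06) xor 61 = 7f xor 61 = 1e
byte 3: (4d xor e2) xor 64 = af xor 64 = cb
byte 4: (6d xor d9) xor 65 = b4 xor 65 = d1
byte 5: (e6 xor 0c) xor 72 = ea xor 72 = 98
byte 6: (fc xor 44) xor 20 = b8 xor 20 = 98
byte 7: (ee xor 9b) xor 61 = 75 xor 61 = 14
byte 8: (4f xor dd) xor 62 = 92 xor 62 = f0

74 8c 1e cb d1 98 98 14 f0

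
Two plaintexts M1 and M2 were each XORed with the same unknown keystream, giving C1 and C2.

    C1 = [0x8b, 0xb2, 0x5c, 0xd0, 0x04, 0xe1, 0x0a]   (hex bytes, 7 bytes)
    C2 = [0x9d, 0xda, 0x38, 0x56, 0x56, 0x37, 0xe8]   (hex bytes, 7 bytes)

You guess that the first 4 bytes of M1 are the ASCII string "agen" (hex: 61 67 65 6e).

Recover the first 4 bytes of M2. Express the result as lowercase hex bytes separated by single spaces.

First, C1 ⊕ C2 = (M1 ⊕ K) ⊕ (M2 ⊕ K) = M1 ⊕ M2, so the key drops out. Then M2 = (M1 ⊕ M2) ⊕ M1 over the first 4 bytes.
byte 0: (8b xor 9d) xor 61 = 16 xor 61 = 77
byte 1: (b2 xor da) xor 67 = 68 xor 67 = 0f
byte 2: (5c xor 38) xor 65 = 64 xor 65 = 01
byte 3: (d0 xor 56) xor 6e = 86 xor 6e = e8

77 0f 01 e8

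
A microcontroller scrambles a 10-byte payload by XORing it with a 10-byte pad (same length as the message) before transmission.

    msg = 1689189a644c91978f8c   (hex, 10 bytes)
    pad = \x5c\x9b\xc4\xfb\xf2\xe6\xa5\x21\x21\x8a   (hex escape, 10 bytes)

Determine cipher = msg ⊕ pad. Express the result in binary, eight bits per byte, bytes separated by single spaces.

00010110 xor 01011100 = 01001010
10001001 xor 10011011 = 00010010
00011000 xor 11000100 = 11011100
10011010 xor 11111011 = 01100001
01100100 xor 11110010 = 10010110
01001100 xor 11100110 = 10101010
10010001 xor 10100101 = 00110100
10010111 xor 00100001 = 10110110
10001111 xor 00100001 = 10101110
10001100 xor 10001010 = 00000110

01001010 00010010 11011100 01100001 10010110 10101010 00110100 10110110 10101110 00000110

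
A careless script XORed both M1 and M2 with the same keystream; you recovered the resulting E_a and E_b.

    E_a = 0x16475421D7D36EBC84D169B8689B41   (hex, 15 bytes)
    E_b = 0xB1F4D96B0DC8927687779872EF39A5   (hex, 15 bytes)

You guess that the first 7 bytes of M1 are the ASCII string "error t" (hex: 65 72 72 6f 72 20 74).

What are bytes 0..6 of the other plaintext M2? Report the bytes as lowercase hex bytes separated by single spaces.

c2 c1 ff 25 a8 3b 88

First, E_a ⊕ E_b = (M1 ⊕ K) ⊕ (M2 ⊕ K) = M1 ⊕ M2, so the key drops out. Then M2 = (M1 ⊕ M2) ⊕ M1 over the first 7 bytes.
byte 0: (16 xor b1) xor 65 = a7 xor 65 = c2
byte 1: (47 xor f4) xor 72 = b3 xor 72 = c1
byte 2: (54 xor d9) xor 72 = 8d xor 72 = ff
byte 3: (21 xor 6b) xor 6f = 4a xor 6f = 25
byte 4: (d7 xor 0d) xor 72 = da xor 72 = a8
byte 5: (d3 xor c8) xor 20 = 1b xor 20 = 3b
byte 6: (6e xor 92) xor 74 = fc xor 74 = 88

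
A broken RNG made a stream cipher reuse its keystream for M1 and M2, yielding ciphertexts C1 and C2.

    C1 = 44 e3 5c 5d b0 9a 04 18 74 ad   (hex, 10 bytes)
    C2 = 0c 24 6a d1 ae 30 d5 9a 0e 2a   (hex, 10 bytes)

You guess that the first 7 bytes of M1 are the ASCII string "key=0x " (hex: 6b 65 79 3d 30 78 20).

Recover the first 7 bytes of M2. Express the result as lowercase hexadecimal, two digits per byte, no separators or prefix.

23a24fb12ed2f1

First, C1 ⊕ C2 = (M1 ⊕ K) ⊕ (M2 ⊕ K) = M1 ⊕ M2, so the key drops out. Then M2 = (M1 ⊕ M2) ⊕ M1 over the first 7 bytes.
byte 0: (44 xor 0c) xor 6b = 48 xor 6b = 23
byte 1: (e3 xor 24) xor 65 = c7 xor 65 = a2
byte 2: (5c xor 6a) xor 79 = 36 xor 79 = 4f
byte 3: (5d xor d1) xor 3d = 8c xor 3d = b1
byte 4: (b0 xor ae) xor 30 = 1e xor 30 = 2e
byte 5: (9a xor 30) xor 78 = aa xor 78 = d2
byte 6: (04 xor d5) xor 20 = d1 xor 20 = f1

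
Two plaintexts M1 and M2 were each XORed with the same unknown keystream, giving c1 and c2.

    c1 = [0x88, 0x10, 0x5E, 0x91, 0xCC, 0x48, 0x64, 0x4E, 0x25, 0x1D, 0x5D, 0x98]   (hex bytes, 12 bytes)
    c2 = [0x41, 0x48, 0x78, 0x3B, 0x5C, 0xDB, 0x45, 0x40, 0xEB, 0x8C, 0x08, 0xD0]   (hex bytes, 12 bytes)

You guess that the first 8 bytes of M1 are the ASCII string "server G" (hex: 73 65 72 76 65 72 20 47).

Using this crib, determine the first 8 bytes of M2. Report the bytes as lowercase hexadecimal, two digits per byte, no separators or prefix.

ba3d54dcf5e10149

First, c1 ⊕ c2 = (M1 ⊕ K) ⊕ (M2 ⊕ K) = M1 ⊕ M2, so the key drops out. Then M2 = (M1 ⊕ M2) ⊕ M1 over the first 8 bytes.
byte 0: (88 ⊕ 41) ⊕ 73 = c9 ⊕ 73 = ba
byte 1: (10 ⊕ 48) ⊕ 65 = 58 ⊕ 65 = 3d
byte 2: (5e ⊕ 78) ⊕ 72 = 26 ⊕ 72 = 54
byte 3: (91 ⊕ 3b) ⊕ 76 = aa ⊕ 76 = dc
byte 4: (cc ⊕ 5c) ⊕ 65 = 90 ⊕ 65 = f5
byte 5: (48 ⊕ db) ⊕ 72 = 93 ⊕ 72 = e1
byte 6: (64 ⊕ 45) ⊕ 20 = 21 ⊕ 20 = 01
byte 7: (4e ⊕ 40) ⊕ 47 = 0e ⊕ 47 = 49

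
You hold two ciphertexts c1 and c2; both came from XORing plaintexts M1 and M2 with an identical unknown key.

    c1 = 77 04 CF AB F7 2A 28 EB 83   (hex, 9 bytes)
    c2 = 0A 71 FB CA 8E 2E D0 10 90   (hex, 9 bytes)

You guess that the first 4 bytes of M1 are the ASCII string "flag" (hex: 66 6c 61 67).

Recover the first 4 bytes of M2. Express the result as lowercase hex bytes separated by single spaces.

First, c1 ⊕ c2 = (M1 ⊕ K) ⊕ (M2 ⊕ K) = M1 ⊕ M2, so the key drops out. Then M2 = (M1 ⊕ M2) ⊕ M1 over the first 4 bytes.
byte 0: (77 ^ 0a) ^ 66 = 7d ^ 66 = 1b
byte 1: (04 ^ 71) ^ 6c = 75 ^ 6c = 19
byte 2: (cf ^ fb) ^ 61 = 34 ^ 61 = 55
byte 3: (ab ^ ca) ^ 67 = 61 ^ 67 = 06

1b 19 55 06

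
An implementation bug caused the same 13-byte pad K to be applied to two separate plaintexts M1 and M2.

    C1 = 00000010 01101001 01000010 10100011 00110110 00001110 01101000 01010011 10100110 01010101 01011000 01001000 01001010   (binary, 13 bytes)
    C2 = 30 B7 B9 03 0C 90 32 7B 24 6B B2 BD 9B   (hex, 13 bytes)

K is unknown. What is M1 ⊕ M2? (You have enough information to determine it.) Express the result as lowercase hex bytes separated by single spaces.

32 de fb a0 3a 9e 5a 28 82 3e ea f5 d1

C1 ⊕ C2 = (M1 ⊕ K) ⊕ (M2 ⊕ K) = M1 ⊕ M2 — the shared key cancels under XOR.
  2 ^  48 =  50
105 ^ 183 = 222
 66 ^ 185 = 251
163 ^   3 = 160
 54 ^  12 =  58
 14 ^ 144 = 158
104 ^  50 =  90
 83 ^ 123 =  40
166 ^  36 = 130
 85 ^ 107 =  62
 88 ^ 178 = 234
 72 ^ 189 = 245
 74 ^ 155 = 209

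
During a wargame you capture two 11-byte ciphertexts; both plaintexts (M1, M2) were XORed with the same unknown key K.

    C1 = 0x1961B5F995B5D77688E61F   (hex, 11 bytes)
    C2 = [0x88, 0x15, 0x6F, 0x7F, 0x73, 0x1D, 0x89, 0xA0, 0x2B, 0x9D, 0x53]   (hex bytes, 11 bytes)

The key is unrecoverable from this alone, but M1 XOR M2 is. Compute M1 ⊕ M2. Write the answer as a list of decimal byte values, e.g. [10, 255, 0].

[145, 116, 218, 134, 230, 168, 94, 214, 163, 123, 76]

C1 ⊕ C2 = (M1 ⊕ K) ⊕ (M2 ⊕ K) = M1 ⊕ M2 — the shared key cancels under XOR.
00011001 XOR 10001000 = 10010001
01100001 XOR 00010101 = 01110100
10110101 XOR 01101111 = 11011010
11111001 XOR 01111111 = 10000110
10010101 XOR 01110011 = 11100110
10110101 XOR 00011101 = 10101000
11010111 XOR 10001001 = 01011110
01110110 XOR 10100000 = 11010110
10001000 XOR 00101011 = 10100011
11100110 XOR 10011101 = 01111011
00011111 XOR 01010011 = 01001100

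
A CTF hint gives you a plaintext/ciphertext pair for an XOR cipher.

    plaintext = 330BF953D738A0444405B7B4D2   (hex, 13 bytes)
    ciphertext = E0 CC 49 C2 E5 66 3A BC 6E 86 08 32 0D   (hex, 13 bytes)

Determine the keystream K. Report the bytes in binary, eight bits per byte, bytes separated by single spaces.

Since ciphertext = plaintext ⊕ K, XORing both sides with plaintext gives K = plaintext ⊕ ciphertext.
byte 0:  51 XOR 224 = 211
byte 1:  11 XOR 204 = 199
byte 2: 249 XOR  73 = 176
byte 3:  83 XOR 194 = 145
byte 4: 215 XOR 229 =  50
byte 5:  56 XOR 102 =  94
byte 6: 160 XOR  58 = 154
byte 7:  68 XOR 188 = 248
byte 8:  68 XOR 110 =  42
byte 9:   5 XOR 134 = 131
byte 10: 183 XOR   8 = 191
byte 11: 180 XOR  50 = 134
byte 12: 210 XOR  13 = 223

11010011 11000111 10110000 10010001 00110010 01011110 10011010 11111000 00101010 10000011 10111111 10000110 11011111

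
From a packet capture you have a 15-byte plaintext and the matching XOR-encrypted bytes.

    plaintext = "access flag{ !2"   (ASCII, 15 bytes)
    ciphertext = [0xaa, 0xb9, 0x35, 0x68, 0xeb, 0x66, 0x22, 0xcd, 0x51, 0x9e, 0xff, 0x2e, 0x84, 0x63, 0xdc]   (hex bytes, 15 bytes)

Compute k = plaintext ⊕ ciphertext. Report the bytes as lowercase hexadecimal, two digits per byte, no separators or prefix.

Since ciphertext = plaintext ⊕ k, XORing both sides with plaintext gives k = plaintext ⊕ ciphertext.
byte 0: 01100001 XOR 10101010 = 11001011
byte 1: 01100011 XOR 10111001 = 11011010
byte 2: 01100011 XOR 00110101 = 01010110
byte 3: 01100101 XOR 01101000 = 00001101
byte 4: 01110011 XOR 11101011 = 10011000
byte 5: 01110011 XOR 01100110 = 00010101
byte 6: 00100000 XOR 00100010 = 00000010
byte 7: 01100110 XOR 11001101 = 10101011
byte 8: 01101100 XOR 01010001 = 00111101
byte 9: 01100001 XOR 10011110 = 11111111
byte 10: 01100111 XOR 11111111 = 10011000
byte 11: 01111011 XOR 00101110 = 01010101
byte 12: 00100000 XOR 10000100 = 10100100
byte 13: 00100001 XOR 01100011 = 01000010
byte 14: 00110010 XOR 11011100 = 11101110

cbda560d981502ab3dff9855a442ee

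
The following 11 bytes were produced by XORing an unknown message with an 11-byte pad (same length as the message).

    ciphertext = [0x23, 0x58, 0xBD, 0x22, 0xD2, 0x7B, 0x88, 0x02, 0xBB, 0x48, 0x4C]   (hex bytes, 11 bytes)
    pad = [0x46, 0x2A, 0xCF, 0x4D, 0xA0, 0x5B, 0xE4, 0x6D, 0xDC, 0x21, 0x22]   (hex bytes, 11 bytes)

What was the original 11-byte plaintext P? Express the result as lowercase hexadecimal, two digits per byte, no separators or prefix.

6572726f72206c6f67696e

23 ^ 46 = 65
58 ^ 2a = 72
bd ^ cf = 72
22 ^ 4d = 6f
d2 ^ a0 = 72
7b ^ 5b = 20
88 ^ e4 = 6c
02 ^ 6d = 6f
bb ^ dc = 67
48 ^ 21 = 69
4c ^ 22 = 6e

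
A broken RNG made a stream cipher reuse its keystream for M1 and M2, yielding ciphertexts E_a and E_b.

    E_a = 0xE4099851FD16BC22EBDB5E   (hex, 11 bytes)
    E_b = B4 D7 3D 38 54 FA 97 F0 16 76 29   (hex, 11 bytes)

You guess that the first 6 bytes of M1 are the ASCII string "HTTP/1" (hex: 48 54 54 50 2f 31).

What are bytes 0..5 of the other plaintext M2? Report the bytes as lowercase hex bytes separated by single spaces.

18 8a f1 39 86 dd

First, E_a ⊕ E_b = (M1 ⊕ K) ⊕ (M2 ⊕ K) = M1 ⊕ M2, so the key drops out. Then M2 = (M1 ⊕ M2) ⊕ M1 over the first 6 bytes.
byte 0: (e4 XOR b4) XOR 48 = 50 XOR 48 = 18
byte 1: (09 XOR d7) XOR 54 = de XOR 54 = 8a
byte 2: (98 XOR 3d) XOR 54 = a5 XOR 54 = f1
byte 3: (51 XOR 38) XOR 50 = 69 XOR 50 = 39
byte 4: (fd XOR 54) XOR 2f = a9 XOR 2f = 86
byte 5: (16 XOR fa) XOR 31 = ec XOR 31 = dd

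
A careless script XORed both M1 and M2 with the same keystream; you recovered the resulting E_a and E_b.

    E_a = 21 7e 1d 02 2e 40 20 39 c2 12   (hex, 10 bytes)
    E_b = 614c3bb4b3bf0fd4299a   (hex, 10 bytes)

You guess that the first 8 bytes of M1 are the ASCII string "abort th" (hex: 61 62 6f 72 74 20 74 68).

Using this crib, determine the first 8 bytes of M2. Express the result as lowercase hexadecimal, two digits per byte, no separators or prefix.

First, E_a ⊕ E_b = (M1 ⊕ K) ⊕ (M2 ⊕ K) = M1 ⊕ M2, so the key drops out. Then M2 = (M1 ⊕ M2) ⊕ M1 over the first 8 bytes.
byte 0: (21 xor 61) xor 61 = 40 xor 61 = 21
byte 1: (7e xor 4c) xor 62 = 32 xor 62 = 50
byte 2: (1d xor 3b) xor 6f = 26 xor 6f = 49
byte 3: (02 xor b4) xor 72 = b6 xor 72 = c4
byte 4: (2e xor b3) xor 74 = 9d xor 74 = e9
byte 5: (40 xor bf) xor 20 = ff xor 20 = df
byte 6: (20 xor 0f) xor 74 = 2f xor 74 = 5b
byte 7: (39 xor d4) xor 68 = ed xor 68 = 85

215049c4e9df5b85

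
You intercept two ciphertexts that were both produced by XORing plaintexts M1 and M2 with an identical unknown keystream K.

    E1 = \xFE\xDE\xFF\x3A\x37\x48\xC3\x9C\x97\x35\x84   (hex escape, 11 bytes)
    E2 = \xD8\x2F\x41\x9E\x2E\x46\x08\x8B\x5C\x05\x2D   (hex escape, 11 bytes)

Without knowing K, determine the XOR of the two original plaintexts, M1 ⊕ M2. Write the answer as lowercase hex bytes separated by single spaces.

26 f1 be a4 19 0e cb 17 cb 30 a9

E1 ⊕ E2 = (M1 ⊕ K) ⊕ (M2 ⊕ K) = M1 ⊕ M2 — the shared key cancels under XOR.
byte 0: 254 ^ 216 =  38
byte 1: 222 ^  47 = 241
byte 2: 255 ^  65 = 190
byte 3:  58 ^ 158 = 164
byte 4:  55 ^  46 =  25
byte 5:  72 ^  70 =  14
byte 6: 195 ^   8 = 203
byte 7: 156 ^ 139 =  23
byte 8: 151 ^  92 = 203
byte 9:  53 ^   5 =  48
byte 10: 132 ^  45 = 169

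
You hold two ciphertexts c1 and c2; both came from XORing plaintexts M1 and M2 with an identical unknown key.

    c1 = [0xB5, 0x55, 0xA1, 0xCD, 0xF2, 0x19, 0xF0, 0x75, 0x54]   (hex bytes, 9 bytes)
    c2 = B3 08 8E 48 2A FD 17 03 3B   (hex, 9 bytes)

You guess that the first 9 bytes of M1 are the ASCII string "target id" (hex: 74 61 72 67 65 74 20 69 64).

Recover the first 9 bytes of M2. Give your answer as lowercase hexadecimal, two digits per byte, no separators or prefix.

First, c1 ⊕ c2 = (M1 ⊕ K) ⊕ (M2 ⊕ K) = M1 ⊕ M2, so the key drops out. Then M2 = (M1 ⊕ M2) ⊕ M1 over the first 9 bytes.
byte 0: (b5 ⊕ b3) ⊕ 74 = 06 ⊕ 74 = 72
byte 1: (55 ⊕ 08) ⊕ 61 = 5d ⊕ 61 = 3c
byte 2: (a1 ⊕ 8e) ⊕ 72 = 2f ⊕ 72 = 5d
byte 3: (cd ⊕ 48) ⊕ 67 = 85 ⊕ 67 = e2
byte 4: (f2 ⊕ 2a) ⊕ 65 = d8 ⊕ 65 = bd
byte 5: (19 ⊕ fd) ⊕ 74 = e4 ⊕ 74 = 90
byte 6: (f0 ⊕ 17) ⊕ 20 = e7 ⊕ 20 = c7
byte 7: (75 ⊕ 03) ⊕ 69 = 76 ⊕ 69 = 1f
byte 8: (54 ⊕ 3b) ⊕ 64 = 6f ⊕ 64 = 0b

723c5de2bd90c71f0b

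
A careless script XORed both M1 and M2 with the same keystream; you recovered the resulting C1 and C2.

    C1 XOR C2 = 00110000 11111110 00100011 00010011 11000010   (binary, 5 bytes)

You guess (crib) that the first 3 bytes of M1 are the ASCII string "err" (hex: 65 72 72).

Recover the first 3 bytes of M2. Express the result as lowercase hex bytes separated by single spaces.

Since C1 ⊕ C2 = M1 ⊕ M2, XORing with the guessed M1 bytes yields the corresponding M2 bytes: M2 = (C1 ⊕ C2) ⊕ M1.
 48 xor 101 =  85
254 xor 114 = 140
 35 xor 114 =  81

55 8c 51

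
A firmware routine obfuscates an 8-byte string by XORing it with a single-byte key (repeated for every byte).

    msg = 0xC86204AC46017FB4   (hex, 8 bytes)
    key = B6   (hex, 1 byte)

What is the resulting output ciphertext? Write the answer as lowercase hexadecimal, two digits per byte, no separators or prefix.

7ed4b21af0b7c902

The 1-byte key repeats, so the effective keystream is b6 b6 b6 b6 b6 b6 b6 b6.
byte 0: c8 ^ b6 = 7e
byte 1: 62 ^ b6 = d4
byte 2: 04 ^ b6 = b2
byte 3: ac ^ b6 = 1a
byte 4: 46 ^ b6 = f0
byte 5: 01 ^ b6 = b7
byte 6: 7f ^ b6 = c9
byte 7: b4 ^ b6 = 02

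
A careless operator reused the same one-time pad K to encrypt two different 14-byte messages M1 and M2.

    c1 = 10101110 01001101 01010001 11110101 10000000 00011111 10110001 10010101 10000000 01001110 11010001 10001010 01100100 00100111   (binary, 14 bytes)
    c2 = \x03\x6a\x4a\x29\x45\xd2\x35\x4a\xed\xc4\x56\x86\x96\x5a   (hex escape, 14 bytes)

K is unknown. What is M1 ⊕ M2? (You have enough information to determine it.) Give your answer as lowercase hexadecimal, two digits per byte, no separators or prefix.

ad271bdcc5cd84df6d8a870cf27d

c1 ⊕ c2 = (M1 ⊕ K) ⊕ (M2 ⊕ K) = M1 ⊕ M2 — the shared key cancels under XOR.
ae XOR 03 = ad
4d XOR 6a = 27
51 XOR 4a = 1b
f5 XOR 29 = dc
80 XOR 45 = c5
1f XOR d2 = cd
b1 XOR 35 = 84
95 XOR 4a = df
80 XOR ed = 6d
4e XOR c4 = 8a
d1 XOR 56 = 87
8a XOR 86 = 0c
64 XOR 96 = f2
27 XOR 5a = 7d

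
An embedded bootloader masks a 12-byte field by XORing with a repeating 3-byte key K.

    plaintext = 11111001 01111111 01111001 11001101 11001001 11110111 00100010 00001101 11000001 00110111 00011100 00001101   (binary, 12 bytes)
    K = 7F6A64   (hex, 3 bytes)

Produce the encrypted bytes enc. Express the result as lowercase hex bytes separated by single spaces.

The 3-byte key repeats, so the effective keystream is 7f 6a 64 7f 6a 64 7f 6a 64 7f 6a 64.
byte 0: 11111001 xor 01111111 = 10000110
byte 1: 01111111 xor 01101010 = 00010101
byte 2: 01111001 xor 01100100 = 00011101
byte 3: 11001101 xor 01111111 = 10110010
byte 4: 11001001 xor 01101010 = 10100011
byte 5: 11110111 xor 01100100 = 10010011
byte 6: 00100010 xor 01111111 = 01011101
byte 7: 00001101 xor 01101010 = 01100111
byte 8: 11000001 xor 01100100 = 10100101
byte 9: 00110111 xor 01111111 = 01001000
byte 10: 00011100 xor 01101010 = 01110110
byte 11: 00001101 xor 01100100 = 01101001

86 15 1d b2 a3 93 5d 67 a5 48 76 69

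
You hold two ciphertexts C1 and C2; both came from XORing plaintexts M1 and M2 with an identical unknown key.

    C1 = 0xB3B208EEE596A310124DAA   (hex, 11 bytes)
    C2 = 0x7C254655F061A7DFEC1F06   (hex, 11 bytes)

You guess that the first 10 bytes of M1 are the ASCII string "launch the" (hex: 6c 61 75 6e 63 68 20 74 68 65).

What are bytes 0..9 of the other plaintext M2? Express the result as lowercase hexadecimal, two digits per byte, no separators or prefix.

First, C1 ⊕ C2 = (M1 ⊕ K) ⊕ (M2 ⊕ K) = M1 ⊕ M2, so the key drops out. Then M2 = (M1 ⊕ M2) ⊕ M1 over the first 10 bytes.
byte 0: (b3 xor 7c) xor 6c = cf xor 6c = a3
byte 1: (b2 xor 25) xor 61 = 97 xor 61 = f6
byte 2: (08 xor 46) xor 75 = 4e xor 75 = 3b
byte 3: (ee xor 55) xor 6e = bb xor 6e = d5
byte 4: (e5 xor f0) xor 63 = 15 xor 63 = 76
byte 5: (96 xor 61) xor 68 = f7 xor 68 = 9f
byte 6: (a3 xor a7) xor 20 = 04 xor 20 = 24
byte 7: (10 xor df) xor 74 = cf xor 74 = bb
byte 8: (12 xor ec) xor 68 = fe xor 68 = 96
byte 9: (4d xor 1f) xor 65 = 52 xor 65 = 37

a3f63bd5769f24bb9637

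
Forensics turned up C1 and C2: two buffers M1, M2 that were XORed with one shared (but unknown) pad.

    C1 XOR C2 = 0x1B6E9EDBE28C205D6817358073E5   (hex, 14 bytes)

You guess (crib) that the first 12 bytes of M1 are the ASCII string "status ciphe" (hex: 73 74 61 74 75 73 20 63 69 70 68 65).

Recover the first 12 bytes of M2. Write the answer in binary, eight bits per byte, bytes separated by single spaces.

Since C1 ⊕ C2 = M1 ⊕ M2, XORing with the guessed M1 bytes yields the corresponding M2 bytes: M2 = (C1 ⊕ C2) ⊕ M1.
1b XOR 73 = 68
6e XOR 74 = 1a
9e XOR 61 = ff
db XOR 74 = af
e2 XOR 75 = 97
8c XOR 73 = ff
20 XOR 20 = 00
5d XOR 63 = 3e
68 XOR 69 = 01
17 XOR 70 = 67
35 XOR 68 = 5d
80 XOR 65 = e5

01101000 00011010 11111111 10101111 10010111 11111111 00000000 00111110 00000001 01100111 01011101 11100101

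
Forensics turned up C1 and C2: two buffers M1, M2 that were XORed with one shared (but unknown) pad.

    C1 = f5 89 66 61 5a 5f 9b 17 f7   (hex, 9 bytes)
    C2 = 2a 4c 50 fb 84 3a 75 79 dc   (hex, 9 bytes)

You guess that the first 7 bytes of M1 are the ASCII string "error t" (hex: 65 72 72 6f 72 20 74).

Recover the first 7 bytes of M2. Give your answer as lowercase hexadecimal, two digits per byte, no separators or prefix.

bab744f5ac459a

First, C1 ⊕ C2 = (M1 ⊕ K) ⊕ (M2 ⊕ K) = M1 ⊕ M2, so the key drops out. Then M2 = (M1 ⊕ M2) ⊕ M1 over the first 7 bytes.
byte 0: (f5 XOR 2a) XOR 65 = df XOR 65 = ba
byte 1: (89 XOR 4c) XOR 72 = c5 XOR 72 = b7
byte 2: (66 XOR 50) XOR 72 = 36 XOR 72 = 44
byte 3: (61 XOR fb) XOR 6f = 9a XOR 6f = f5
byte 4: (5a XOR 84) XOR 72 = de XOR 72 = ac
byte 5: (5f XOR 3a) XOR 20 = 65 XOR 20 = 45
byte 6: (9b XOR 75) XOR 74 = ee XOR 74 = 9a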